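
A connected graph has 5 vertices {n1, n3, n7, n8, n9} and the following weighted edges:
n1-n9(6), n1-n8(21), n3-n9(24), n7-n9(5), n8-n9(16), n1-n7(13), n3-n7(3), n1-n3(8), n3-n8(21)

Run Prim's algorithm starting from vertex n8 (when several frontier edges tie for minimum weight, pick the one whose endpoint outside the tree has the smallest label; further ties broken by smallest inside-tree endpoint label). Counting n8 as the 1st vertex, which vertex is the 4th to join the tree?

n3

Prim, starting at n8.
Step 1: frontier [n8-n9 16, n1-n8 21, n3-n8 21] → take n8-n9 (16); add n9.
Step 2: frontier [n1-n8 21, n3-n8 21, n7-n9 5, n1-n9 6, n3-n9 24] → take n7-n9 (5); add n7.
Step 3: frontier [n3-n7 3, n1-n7 13, n1-n8 21, n3-n8 21, n1-n9 6, n3-n9 24] → take n3-n7 (3); add n3.
Step 4: frontier [n1-n3 8, n1-n7 13, n1-n8 21, n1-n9 6] → take n1-n9 (6); add n1.
Vertex order: n8, n9, n7, n3, n1. The 4th vertex is n3.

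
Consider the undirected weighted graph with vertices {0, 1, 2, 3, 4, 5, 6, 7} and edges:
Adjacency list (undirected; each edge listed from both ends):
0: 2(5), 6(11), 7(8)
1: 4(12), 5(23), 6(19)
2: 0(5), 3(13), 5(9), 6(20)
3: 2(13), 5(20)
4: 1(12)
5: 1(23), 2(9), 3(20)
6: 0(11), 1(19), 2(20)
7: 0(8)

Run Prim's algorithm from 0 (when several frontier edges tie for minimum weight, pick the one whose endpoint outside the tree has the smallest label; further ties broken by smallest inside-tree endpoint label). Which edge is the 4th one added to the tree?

Prim, starting at 0.
Step 1: cheapest edge leaving the tree is 0 2 (5); add 2.
Step 2: cheapest edge leaving the tree is 0 7 (8); add 7.
Step 3: cheapest edge leaving the tree is 2 5 (9); add 5.
Step 4: cheapest edge leaving the tree is 0 6 (11); add 6.
Step 5: cheapest edge leaving the tree is 2 3 (13); add 3.
Step 6: cheapest edge leaving the tree is 1 6 (19); add 1.
Step 7: cheapest edge leaving the tree is 1 4 (12); add 4.
The 4th edge added is 0 6.

0-6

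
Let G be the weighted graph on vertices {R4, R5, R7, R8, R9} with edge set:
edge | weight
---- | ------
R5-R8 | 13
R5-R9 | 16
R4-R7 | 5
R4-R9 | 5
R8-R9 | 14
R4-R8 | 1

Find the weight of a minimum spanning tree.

Sort edges by weight, then run Kruskal:
R4-R8 (1): add — endpoints in different components.
R4-R7 (5): add — endpoints in different components.
R4-R9 (5): add — endpoints in different components.
R5-R8 (13): add — endpoints in different components.
MST edges: R4-R8, R4-R7, R4-R9, R5-R8; total weight 1+5+5+13 = 24.

24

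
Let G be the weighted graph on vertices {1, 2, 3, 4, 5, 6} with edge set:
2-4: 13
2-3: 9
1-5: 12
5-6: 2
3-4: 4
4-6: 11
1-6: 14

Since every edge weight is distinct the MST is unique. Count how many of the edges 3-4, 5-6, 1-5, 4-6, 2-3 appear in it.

Kruskal's algorithm — process edges by increasing weight (ties by edge label):
5-6 (2): add — endpoints in different components.
3-4 (4): add — endpoints in different components.
2-3 (9): add — endpoints in different components.
4-6 (11): add — endpoints in different components.
1-5 (12): add — endpoints in different components.
MST edge set: {5-6, 3-4, 2-3, 4-6, 1-5}.
Of the listed edges, {3-4, 5-6, 1-5, 4-6, 2-3} are in the MST → 5.

5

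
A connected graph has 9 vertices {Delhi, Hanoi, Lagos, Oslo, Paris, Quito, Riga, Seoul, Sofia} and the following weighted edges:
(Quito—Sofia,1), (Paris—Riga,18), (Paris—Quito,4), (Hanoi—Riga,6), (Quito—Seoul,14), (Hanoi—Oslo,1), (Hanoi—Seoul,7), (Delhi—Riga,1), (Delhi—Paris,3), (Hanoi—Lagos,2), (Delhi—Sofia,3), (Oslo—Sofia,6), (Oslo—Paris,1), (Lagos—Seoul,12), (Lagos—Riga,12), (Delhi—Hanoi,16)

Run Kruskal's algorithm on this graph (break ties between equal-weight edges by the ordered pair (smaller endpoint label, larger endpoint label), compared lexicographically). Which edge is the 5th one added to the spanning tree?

Hanoi-Lagos

Sort edges by weight, then run Kruskal:
Delhi—Riga (1): add — endpoints in different components.
Hanoi—Oslo (1): add — endpoints in different components.
Oslo—Paris (1): add — endpoints in different components.
Quito—Sofia (1): add — endpoints in different components.
Hanoi—Lagos (2): add — endpoints in different components.
Delhi—Paris (3): add — endpoints in different components.
Delhi—Sofia (3): add — endpoints in different components.
Paris—Quito (4): skip — Quito and Paris already connected.
Hanoi—Riga (6): skip — Hanoi and Riga already connected.
Oslo—Sofia (6): skip — Sofia and Oslo already connected.
Hanoi—Seoul (7): add — endpoints in different components.
The 5th edge added is Hanoi—Lagos.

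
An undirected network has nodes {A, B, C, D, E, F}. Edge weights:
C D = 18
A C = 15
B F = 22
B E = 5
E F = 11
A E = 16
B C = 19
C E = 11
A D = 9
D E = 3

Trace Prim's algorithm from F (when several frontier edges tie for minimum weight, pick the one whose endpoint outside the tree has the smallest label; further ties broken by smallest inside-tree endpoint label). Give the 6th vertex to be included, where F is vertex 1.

Prim's algorithm from F:
Step 1: cheapest edge leaving the tree is E F (11); add E.
Step 2: cheapest edge leaving the tree is D E (3); add D.
Step 3: cheapest edge leaving the tree is B E (5); add B.
Step 4: cheapest edge leaving the tree is A D (9); add A.
Step 5: cheapest edge leaving the tree is C E (11); add C.
Vertex order: F, E, D, B, A, C. The 6th vertex is C.

C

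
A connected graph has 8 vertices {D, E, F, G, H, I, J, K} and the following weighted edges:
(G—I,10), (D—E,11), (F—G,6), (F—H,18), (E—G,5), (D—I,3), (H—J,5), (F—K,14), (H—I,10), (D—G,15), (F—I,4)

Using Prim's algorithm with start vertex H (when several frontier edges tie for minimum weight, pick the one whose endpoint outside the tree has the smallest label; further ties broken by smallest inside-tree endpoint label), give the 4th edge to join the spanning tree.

F-I

Prim's algorithm from H:
Step 1: frontier [H—J 5, H—I 10, F—H 18] → take H—J (5); add J.
Step 2: frontier [H—I 10, F—H 18] → take H—I (10); add I.
Step 3: frontier [F—H 18, D—I 3, F—I 4, G—I 10] → take D—I (3); add D.
Step 4: frontier [D—E 11, D—G 15, F—H 18, F—I 4, G—I 10] → take F—I (4); add F.
Step 5: frontier [D—E 11, D—G 15, F—G 6, F—K 14, G—I 10] → take F—G (6); add G.
Step 6: frontier [D—E 11, F—K 14, E—G 5] → take E—G (5); add E.
Step 7: frontier [F—K 14] → take F—K (14); add K.
The 4th edge added is F—I.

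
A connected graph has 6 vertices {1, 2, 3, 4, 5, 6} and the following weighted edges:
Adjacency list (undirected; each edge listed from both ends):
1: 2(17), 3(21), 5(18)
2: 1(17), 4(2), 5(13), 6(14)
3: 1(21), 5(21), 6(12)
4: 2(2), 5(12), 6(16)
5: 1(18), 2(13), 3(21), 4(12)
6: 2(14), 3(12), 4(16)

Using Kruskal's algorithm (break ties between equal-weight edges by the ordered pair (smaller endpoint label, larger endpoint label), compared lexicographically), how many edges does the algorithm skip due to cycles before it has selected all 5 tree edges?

2

Kruskal's algorithm — process edges by increasing weight (ties by edge label):
2–4 (2): add — endpoints in different components.
3–6 (12): add — endpoints in different components.
4–5 (12): add — endpoints in different components.
2–5 (13): skip — 2 and 5 already connected.
2–6 (14): add — endpoints in different components.
4–6 (16): skip — 4 and 6 already connected.
1–2 (17): add — endpoints in different components.
Edges rejected before the tree was complete: 2.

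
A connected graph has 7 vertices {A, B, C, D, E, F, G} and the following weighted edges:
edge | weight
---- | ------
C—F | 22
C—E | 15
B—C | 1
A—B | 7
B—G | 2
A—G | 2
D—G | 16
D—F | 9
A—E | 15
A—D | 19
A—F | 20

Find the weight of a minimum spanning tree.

Prim's algorithm from G:
Step 1: frontier [A—G 2, B—G 2, D—G 16] → take A—G (2); add A.
Step 2: frontier [A—B 7, A—E 15, A—D 19, A—F 20, B—G 2, D—G 16] → take B—G (2); add B.
Step 3: frontier [A—E 15, A—D 19, A—F 20, B—C 1, D—G 16] → take B—C (1); add C.
Step 4: frontier [A—E 15, A—D 19, A—F 20, C—E 15, C—F 22, D—G 16] → take A—E (15); add E.
Step 5: frontier [A—D 19, A—F 20, C—F 22, D—G 16] → take D—G (16); add D.
Step 6: frontier [A—F 20, C—F 22, D—F 9] → take D—F (9); add F.
MST edges: A—G, B—G, B—C, A—E, D—G, D—F; total weight 2+2+1+15+16+9 = 45.

45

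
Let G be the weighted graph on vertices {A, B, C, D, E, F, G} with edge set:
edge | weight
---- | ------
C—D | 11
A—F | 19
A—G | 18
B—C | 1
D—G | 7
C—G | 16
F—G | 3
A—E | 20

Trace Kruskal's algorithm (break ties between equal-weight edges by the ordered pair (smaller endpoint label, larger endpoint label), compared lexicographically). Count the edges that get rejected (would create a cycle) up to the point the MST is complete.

2

Sort edges by weight, then run Kruskal:
B—C (1): add. Components now {A} {B,C} {D} {E} {F} {G}
F—G (3): add. Components now {A} {B,C} {D} {E} {F,G}
D—G (7): add. Components now {A} {B,C} {D,F,G} {E}
C—D (11): add. Components now {A} {B,C,D,F,G} {E}
C—G (16): skip — C and G already connected.
A—G (18): add. Components now {A,B,C,D,F,G} {E}
A—F (19): skip — A and F already connected.
A—E (20): add. Components now {A,B,C,D,E,F,G}
Edges rejected before the tree was complete: 2.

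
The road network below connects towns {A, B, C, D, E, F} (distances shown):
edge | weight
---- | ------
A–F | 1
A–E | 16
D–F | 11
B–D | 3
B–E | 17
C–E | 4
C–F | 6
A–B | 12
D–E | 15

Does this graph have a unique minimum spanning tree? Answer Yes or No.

Yes

Kruskal's algorithm — process edges by increasing weight (ties by edge label):
A–F (1): add. Components now {A,F} {B} {C} {D} {E}
B–D (3): add. Components now {A,F} {B,D} {C} {E}
C–E (4): add. Components now {A,F} {B,D} {C,E}
C–F (6): add. Components now {A,C,E,F} {B,D}
D–F (11): add. Components now {A,B,C,D,E,F}
Every non-tree edge has weight strictly greater than the heaviest edge on the tree path between its endpoints, so the MST is unique.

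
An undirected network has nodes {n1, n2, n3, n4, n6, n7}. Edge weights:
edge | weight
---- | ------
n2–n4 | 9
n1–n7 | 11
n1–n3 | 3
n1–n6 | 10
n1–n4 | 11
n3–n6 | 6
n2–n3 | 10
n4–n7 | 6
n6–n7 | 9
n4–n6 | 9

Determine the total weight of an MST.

33

Prim, starting at n7.
Step 1: frontier [n4–n7 6, n6–n7 9, n1–n7 11] → take n4–n7 (6); add n4.
Step 2: frontier [n2–n4 9, n4–n6 9, n1–n4 11, n6–n7 9, n1–n7 11] → take n2–n4 (9); add n2.
Step 3: frontier [n2–n3 10, n4–n6 9, n1–n4 11, n6–n7 9, n1–n7 11] → take n4–n6 (9); add n6.
Step 4: frontier [n2–n3 10, n1–n4 11, n3–n6 6, n1–n6 10, n1–n7 11] → take n3–n6 (6); add n3.
Step 5: frontier [n1–n3 3, n1–n4 11, n1–n6 10, n1–n7 11] → take n1–n3 (3); add n1.
MST edges: n4–n7, n2–n4, n4–n6, n3–n6, n1–n3; total weight 6+9+9+6+3 = 33.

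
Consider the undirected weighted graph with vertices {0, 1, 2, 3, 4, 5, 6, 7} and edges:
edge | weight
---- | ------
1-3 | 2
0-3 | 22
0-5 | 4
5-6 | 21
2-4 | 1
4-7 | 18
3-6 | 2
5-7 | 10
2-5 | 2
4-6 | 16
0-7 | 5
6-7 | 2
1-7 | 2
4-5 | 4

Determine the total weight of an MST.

Kruskal's algorithm — process edges by increasing weight (ties by edge label):
2-4 (1): add — endpoints in different components.
1-3 (2): add — endpoints in different components.
1-7 (2): add — endpoints in different components.
2-5 (2): add — endpoints in different components.
3-6 (2): add — endpoints in different components.
6-7 (2): skip — 6 and 7 already connected.
0-5 (4): add — endpoints in different components.
4-5 (4): skip — 4 and 5 already connected.
0-7 (5): add — endpoints in different components.
MST edges: 2-4, 1-3, 1-7, 2-5, 3-6, 0-5, 0-7; total weight 1+2+2+2+2+4+5 = 18.

18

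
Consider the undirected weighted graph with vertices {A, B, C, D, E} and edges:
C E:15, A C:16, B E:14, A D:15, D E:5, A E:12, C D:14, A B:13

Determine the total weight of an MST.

44

Kruskal: consider edges lightest-first.
D E (5): add — endpoints in different components.
A E (12): add — endpoints in different components.
A B (13): add — endpoints in different components.
B E (14): skip — B and E already connected.
C D (14): add — endpoints in different components.
MST edges: D E, A E, A B, C D; total weight 5+12+13+14 = 44.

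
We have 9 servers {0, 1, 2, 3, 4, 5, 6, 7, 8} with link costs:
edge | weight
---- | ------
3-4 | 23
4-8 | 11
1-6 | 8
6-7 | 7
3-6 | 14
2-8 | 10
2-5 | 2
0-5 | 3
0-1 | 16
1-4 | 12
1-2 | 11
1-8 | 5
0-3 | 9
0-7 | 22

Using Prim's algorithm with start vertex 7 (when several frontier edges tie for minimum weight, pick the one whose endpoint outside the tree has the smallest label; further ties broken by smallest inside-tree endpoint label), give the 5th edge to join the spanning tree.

2-5

Prim's algorithm from 7:
Step 1: frontier [6-7 7, 0-7 22] → take 6-7 (7); add 6.
Step 2: frontier [1-6 8, 3-6 14, 0-7 22] → take 1-6 (8); add 1.
Step 3: frontier [1-8 5, 1-2 11, 1-4 12, 0-1 16, 3-6 14, 0-7 22] → take 1-8 (5); add 8.
Step 4: frontier [1-2 11, 1-4 12, 0-1 16, 3-6 14, 0-7 22, 2-8 10, 4-8 11] → take 2-8 (10); add 2.
Step 5: frontier [1-4 12, 0-1 16, 2-5 2, 3-6 14, 0-7 22, 4-8 11] → take 2-5 (2); add 5.
Step 6: frontier [1-4 12, 0-1 16, 0-5 3, 3-6 14, 0-7 22, 4-8 11] → take 0-5 (3); add 0.
Step 7: frontier [0-3 9, 1-4 12, 3-6 14, 4-8 11] → take 0-3 (9); add 3.
Step 8: frontier [1-4 12, 3-4 23, 4-8 11] → take 4-8 (11); add 4.
The 5th edge added is 2-5.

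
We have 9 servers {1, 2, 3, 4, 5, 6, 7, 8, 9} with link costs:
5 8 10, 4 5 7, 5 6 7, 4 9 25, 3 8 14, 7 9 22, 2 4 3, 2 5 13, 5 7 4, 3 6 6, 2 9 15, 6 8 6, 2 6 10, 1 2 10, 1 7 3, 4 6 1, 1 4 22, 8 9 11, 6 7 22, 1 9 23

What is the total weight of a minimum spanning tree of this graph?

41

Kruskal: consider edges lightest-first.
4 6 (1): add — endpoints in different components.
1 7 (3): add — endpoints in different components.
2 4 (3): add — endpoints in different components.
5 7 (4): add — endpoints in different components.
3 6 (6): add — endpoints in different components.
6 8 (6): add — endpoints in different components.
4 5 (7): add — endpoints in different components.
5 6 (7): skip — 5 and 6 already connected.
1 2 (10): skip — 1 and 2 already connected.
2 6 (10): skip — 2 and 6 already connected.
5 8 (10): skip — 5 and 8 already connected.
8 9 (11): add — endpoints in different components.
MST edges: 4 6, 1 7, 2 4, 5 7, 3 6, 6 8, 4 5, 8 9; total weight 1+3+3+4+6+6+7+11 = 41.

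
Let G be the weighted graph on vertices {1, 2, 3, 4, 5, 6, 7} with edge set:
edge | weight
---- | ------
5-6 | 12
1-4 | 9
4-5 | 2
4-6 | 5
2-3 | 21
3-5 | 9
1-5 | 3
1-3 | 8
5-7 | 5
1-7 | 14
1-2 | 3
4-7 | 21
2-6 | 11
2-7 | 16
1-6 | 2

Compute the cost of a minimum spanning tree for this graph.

Prim's algorithm from 1:
Step 1: cheapest edge leaving the tree is 1-6 (2); add 6.
Step 2: cheapest edge leaving the tree is 1-2 (3); add 2.
Step 3: cheapest edge leaving the tree is 1-5 (3); add 5.
Step 4: cheapest edge leaving the tree is 4-5 (2); add 4.
Step 5: cheapest edge leaving the tree is 5-7 (5); add 7.
Step 6: cheapest edge leaving the tree is 1-3 (8); add 3.
MST edges: 1-6, 1-2, 1-5, 4-5, 5-7, 1-3; total weight 2+3+3+2+5+8 = 23.

23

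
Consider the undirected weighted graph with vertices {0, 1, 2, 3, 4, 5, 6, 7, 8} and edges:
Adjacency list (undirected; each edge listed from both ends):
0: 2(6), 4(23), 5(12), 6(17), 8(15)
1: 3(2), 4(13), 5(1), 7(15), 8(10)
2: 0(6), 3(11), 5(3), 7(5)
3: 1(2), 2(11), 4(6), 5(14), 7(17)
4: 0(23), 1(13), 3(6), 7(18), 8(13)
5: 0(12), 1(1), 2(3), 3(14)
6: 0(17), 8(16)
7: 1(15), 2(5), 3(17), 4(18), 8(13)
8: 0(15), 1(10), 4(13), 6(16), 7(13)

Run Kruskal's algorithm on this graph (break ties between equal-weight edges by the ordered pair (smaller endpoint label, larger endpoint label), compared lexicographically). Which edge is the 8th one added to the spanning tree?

Kruskal's algorithm — process edges by increasing weight (ties by edge label):
1—5 (1): add — endpoints in different components.
1—3 (2): add — endpoints in different components.
2—5 (3): add — endpoints in different components.
2—7 (5): add — endpoints in different components.
0—2 (6): add — endpoints in different components.
3—4 (6): add — endpoints in different components.
1—8 (10): add — endpoints in different components.
2—3 (11): skip — 2 and 3 already connected.
0—5 (12): skip — 0 and 5 already connected.
1—4 (13): skip — 1 and 4 already connected.
4—8 (13): skip — 4 and 8 already connected.
7—8 (13): skip — 7 and 8 already connected.
3—5 (14): skip — 3 and 5 already connected.
0—8 (15): skip — 0 and 8 already connected.
1—7 (15): skip — 1 and 7 already connected.
6—8 (16): add — endpoints in different components.
The 8th edge added is 6—8.

6-8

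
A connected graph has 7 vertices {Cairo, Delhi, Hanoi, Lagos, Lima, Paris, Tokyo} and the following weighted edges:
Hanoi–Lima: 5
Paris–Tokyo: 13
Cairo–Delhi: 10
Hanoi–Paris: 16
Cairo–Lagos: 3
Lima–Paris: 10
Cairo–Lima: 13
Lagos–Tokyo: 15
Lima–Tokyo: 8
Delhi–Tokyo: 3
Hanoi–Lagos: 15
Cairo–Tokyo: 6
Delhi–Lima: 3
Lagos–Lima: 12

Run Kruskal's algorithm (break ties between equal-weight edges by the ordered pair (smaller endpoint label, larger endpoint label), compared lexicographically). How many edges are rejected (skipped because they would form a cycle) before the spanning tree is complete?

2

Kruskal: consider edges lightest-first.
Cairo–Lagos (3): add. Components now {Cairo,Lagos} {Hanoi} {Delhi} {Tokyo} {Paris} {Lima}
Delhi–Lima (3): add. Components now {Cairo,Lagos} {Hanoi} {Delhi,Lima} {Tokyo} {Paris}
Delhi–Tokyo (3): add. Components now {Cairo,Lagos} {Hanoi} {Delhi,Lima,Tokyo} {Paris}
Hanoi–Lima (5): add. Components now {Cairo,Lagos} {Delhi,Hanoi,Lima,Tokyo} {Paris}
Cairo–Tokyo (6): add. Components now {Cairo,Delhi,Hanoi,Lagos,Lima,Tokyo} {Paris}
Lima–Tokyo (8): skip — Tokyo and Lima already connected.
Cairo–Delhi (10): skip — Cairo and Delhi already connected.
Lima–Paris (10): add. Components now {Cairo,Delhi,Hanoi,Lagos,Lima,Paris,Tokyo}
Edges rejected before the tree was complete: 2.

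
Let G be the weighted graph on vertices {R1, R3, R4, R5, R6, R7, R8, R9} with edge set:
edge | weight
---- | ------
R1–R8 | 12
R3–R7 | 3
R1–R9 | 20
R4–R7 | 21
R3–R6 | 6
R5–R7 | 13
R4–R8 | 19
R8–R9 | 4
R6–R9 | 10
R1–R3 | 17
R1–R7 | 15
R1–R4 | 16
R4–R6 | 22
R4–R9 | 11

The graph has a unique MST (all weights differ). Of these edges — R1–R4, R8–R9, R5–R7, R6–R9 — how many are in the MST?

3

Kruskal's algorithm — process edges by increasing weight (ties by edge label):
R3–R7 (3): add — endpoints in different components.
R8–R9 (4): add — endpoints in different components.
R3–R6 (6): add — endpoints in different components.
R6–R9 (10): add — endpoints in different components.
R4–R9 (11): add — endpoints in different components.
R1–R8 (12): add — endpoints in different components.
R5–R7 (13): add — endpoints in different components.
MST edge set: {R3–R7, R8–R9, R3–R6, R6–R9, R4–R9, R1–R8, R5–R7}.
Of the listed edges, {R8–R9, R5–R7, R6–R9} are in the MST → 3.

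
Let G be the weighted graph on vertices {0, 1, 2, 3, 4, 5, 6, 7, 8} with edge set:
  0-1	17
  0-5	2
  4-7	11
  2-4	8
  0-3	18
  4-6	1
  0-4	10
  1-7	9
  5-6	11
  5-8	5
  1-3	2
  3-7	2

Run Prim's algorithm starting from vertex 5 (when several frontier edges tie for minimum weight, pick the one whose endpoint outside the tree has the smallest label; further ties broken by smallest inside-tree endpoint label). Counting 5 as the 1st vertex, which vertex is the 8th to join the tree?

Grow the tree from 5 using Prim:
Step 1: frontier [0-5 2, 5-8 5, 5-6 11] → take 0-5 (2); add 0.
Step 2: frontier [0-4 10, 0-1 17, 0-3 18, 5-8 5, 5-6 11] → take 5-8 (5); add 8.
Step 3: frontier [0-4 10, 0-1 17, 0-3 18, 5-6 11] → take 0-4 (10); add 4.
Step 4: frontier [0-1 17, 0-3 18, 4-6 1, 2-4 8, 4-7 11, 5-6 11] → take 4-6 (1); add 6.
Step 5: frontier [0-1 17, 0-3 18, 2-4 8, 4-7 11] → take 2-4 (8); add 2.
Step 6: frontier [0-1 17, 0-3 18, 4-7 11] → take 4-7 (11); add 7.
Step 7: frontier [0-1 17, 0-3 18, 3-7 2, 1-7 9] → take 3-7 (2); add 3.
Step 8: frontier [0-1 17, 1-3 2, 1-7 9] → take 1-3 (2); add 1.
Vertex order: 5, 0, 8, 4, 6, 2, 7, 3, 1. The 8th vertex is 3.

3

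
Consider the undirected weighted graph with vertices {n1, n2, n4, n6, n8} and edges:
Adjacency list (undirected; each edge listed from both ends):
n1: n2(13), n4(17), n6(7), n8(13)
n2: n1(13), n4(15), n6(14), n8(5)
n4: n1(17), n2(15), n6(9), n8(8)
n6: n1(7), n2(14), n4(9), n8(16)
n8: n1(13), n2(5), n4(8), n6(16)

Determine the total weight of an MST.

Prim, starting at n2.
Step 1: cheapest edge leaving the tree is n2–n8 (5); add n8.
Step 2: cheapest edge leaving the tree is n4–n8 (8); add n4.
Step 3: cheapest edge leaving the tree is n4–n6 (9); add n6.
Step 4: cheapest edge leaving the tree is n1–n6 (7); add n1.
MST edges: n2–n8, n4–n8, n4–n6, n1–n6; total weight 5+8+9+7 = 29.

29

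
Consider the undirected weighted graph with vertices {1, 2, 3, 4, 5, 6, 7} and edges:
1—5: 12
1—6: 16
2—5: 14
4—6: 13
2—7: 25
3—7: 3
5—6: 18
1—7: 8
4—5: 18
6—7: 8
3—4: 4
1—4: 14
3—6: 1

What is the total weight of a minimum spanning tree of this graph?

Kruskal: consider edges lightest-first.
3—6 (1): add. Components now {1} {2} {3,6} {4} {5} {7}
3—7 (3): add. Components now {1} {2} {3,6,7} {4} {5}
3—4 (4): add. Components now {1} {2} {3,4,6,7} {5}
1—7 (8): add. Components now {1,3,4,6,7} {2} {5}
6—7 (8): skip — 6 and 7 already connected.
1—5 (12): add. Components now {1,3,4,5,6,7} {2}
4—6 (13): skip — 4 and 6 already connected.
1—4 (14): skip — 1 and 4 already connected.
2—5 (14): add. Components now {1,2,3,4,5,6,7}
MST edges: 3—6, 3—7, 3—4, 1—7, 1—5, 2—5; total weight 1+3+4+8+12+14 = 42.

42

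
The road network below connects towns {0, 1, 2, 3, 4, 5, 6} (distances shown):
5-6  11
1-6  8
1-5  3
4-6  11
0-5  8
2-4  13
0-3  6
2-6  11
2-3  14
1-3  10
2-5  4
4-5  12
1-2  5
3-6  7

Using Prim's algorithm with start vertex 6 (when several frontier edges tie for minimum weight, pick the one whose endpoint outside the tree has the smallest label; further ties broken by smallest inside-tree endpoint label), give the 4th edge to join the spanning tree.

Grow the tree from 6 using Prim:
Step 1: frontier [3-6 7, 1-6 8, 2-6 11, 4-6 11, 5-6 11] → take 3-6 (7); add 3.
Step 2: frontier [0-3 6, 1-3 10, 2-3 14, 1-6 8, 2-6 11, 4-6 11, 5-6 11] → take 0-3 (6); add 0.
Step 3: frontier [0-5 8, 1-3 10, 2-3 14, 1-6 8, 2-6 11, 4-6 11, 5-6 11] → take 1-6 (8); add 1.
Step 4: frontier [0-5 8, 1-5 3, 1-2 5, 2-3 14, 2-6 11, 4-6 11, 5-6 11] → take 1-5 (3); add 5.
Step 5: frontier [1-2 5, 2-3 14, 2-5 4, 4-5 12, 2-6 11, 4-6 11] → take 2-5 (4); add 2.
Step 6: frontier [2-4 13, 4-5 12, 4-6 11] → take 4-6 (11); add 4.
The 4th edge added is 1-5.

1-5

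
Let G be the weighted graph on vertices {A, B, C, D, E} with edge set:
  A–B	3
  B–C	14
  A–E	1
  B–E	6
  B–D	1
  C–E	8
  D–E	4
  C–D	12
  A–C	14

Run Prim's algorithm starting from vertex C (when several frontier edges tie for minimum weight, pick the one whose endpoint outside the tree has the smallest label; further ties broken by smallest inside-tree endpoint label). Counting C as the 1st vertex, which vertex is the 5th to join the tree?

D

Grow the tree from C using Prim:
Step 1: frontier [C–E 8, C–D 12, A–C 14, B–C 14] → take C–E (8); add E.
Step 2: frontier [C–D 12, A–C 14, B–C 14, A–E 1, D–E 4, B–E 6] → take A–E (1); add A.
Step 3: frontier [A–B 3, C–D 12, B–C 14, D–E 4, B–E 6] → take A–B (3); add B.
Step 4: frontier [B–D 1, C–D 12, D–E 4] → take B–D (1); add D.
Vertex order: C, E, A, B, D. The 5th vertex is D.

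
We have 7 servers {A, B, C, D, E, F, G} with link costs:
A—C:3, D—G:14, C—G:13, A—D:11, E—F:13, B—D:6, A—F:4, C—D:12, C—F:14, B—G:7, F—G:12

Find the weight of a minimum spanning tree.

Kruskal: consider edges lightest-first.
A—C (3): add — endpoints in different components.
A—F (4): add — endpoints in different components.
B—D (6): add — endpoints in different components.
B—G (7): add — endpoints in different components.
A—D (11): add — endpoints in different components.
C—D (12): skip — C and D already connected.
F—G (12): skip — F and G already connected.
C—G (13): skip — C and G already connected.
E—F (13): add — endpoints in different components.
MST edges: A—C, A—F, B—D, B—G, A—D, E—F; total weight 3+4+6+7+11+13 = 44.

44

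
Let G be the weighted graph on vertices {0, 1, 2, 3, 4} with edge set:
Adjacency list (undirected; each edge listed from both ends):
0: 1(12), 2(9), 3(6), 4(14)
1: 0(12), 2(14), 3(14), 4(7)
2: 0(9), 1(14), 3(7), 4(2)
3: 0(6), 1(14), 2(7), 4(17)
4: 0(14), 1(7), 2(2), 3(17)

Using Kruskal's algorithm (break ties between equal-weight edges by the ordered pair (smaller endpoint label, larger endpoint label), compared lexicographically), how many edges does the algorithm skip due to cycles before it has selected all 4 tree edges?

Sort edges by weight, then run Kruskal:
2 4 (2): add. Components now {0} {1} {2,4} {3}
0 3 (6): add. Components now {0,3} {1} {2,4}
1 4 (7): add. Components now {0,3} {1,2,4}
2 3 (7): add. Components now {0,1,2,3,4}
Edges rejected before the tree was complete: 0.

0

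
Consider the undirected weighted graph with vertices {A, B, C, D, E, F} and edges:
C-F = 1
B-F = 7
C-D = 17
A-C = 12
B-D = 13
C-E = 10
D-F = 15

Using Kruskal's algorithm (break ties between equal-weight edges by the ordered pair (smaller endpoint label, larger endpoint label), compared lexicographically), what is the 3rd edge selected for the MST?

C-E

Kruskal's algorithm — process edges by increasing weight (ties by edge label):
C-F (1): add — endpoints in different components.
B-F (7): add — endpoints in different components.
C-E (10): add — endpoints in different components.
A-C (12): add — endpoints in different components.
B-D (13): add — endpoints in different components.
The 3rd edge added is C-E.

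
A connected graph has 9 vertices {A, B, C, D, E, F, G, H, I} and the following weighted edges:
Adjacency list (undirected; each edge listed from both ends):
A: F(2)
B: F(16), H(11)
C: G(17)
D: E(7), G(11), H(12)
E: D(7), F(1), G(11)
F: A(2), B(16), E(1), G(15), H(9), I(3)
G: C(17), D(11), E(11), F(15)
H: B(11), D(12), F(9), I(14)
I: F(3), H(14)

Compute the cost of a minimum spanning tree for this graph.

61

Grow the tree from E using Prim:
Step 1: frontier [E–F 1, D–E 7, E–G 11] → take E–F (1); add F.
Step 2: frontier [D–E 7, E–G 11, A–F 2, F–I 3, F–H 9, F–G 15, B–F 16] → take A–F (2); add A.
Step 3: frontier [D–E 7, E–G 11, F–I 3, F–H 9, F–G 15, B–F 16] → take F–I (3); add I.
Step 4: frontier [D–E 7, E–G 11, F–H 9, F–G 15, B–F 16, H–I 14] → take D–E (7); add D.
Step 5: frontier [D–G 11, D–H 12, E–G 11, F–H 9, F–G 15, B–F 16, H–I 14] → take F–H (9); add H.
Step 6: frontier [D–G 11, E–G 11, F–G 15, B–F 16, B–H 11] → take B–H (11); add B.
Step 7: frontier [D–G 11, E–G 11, F–G 15] → take D–G (11); add G.
Step 8: frontier [C–G 17] → take C–G (17); add C.
MST edges: E–F, A–F, F–I, D–E, F–H, B–H, D–G, C–G; total weight 1+2+3+7+9+11+11+17 = 61.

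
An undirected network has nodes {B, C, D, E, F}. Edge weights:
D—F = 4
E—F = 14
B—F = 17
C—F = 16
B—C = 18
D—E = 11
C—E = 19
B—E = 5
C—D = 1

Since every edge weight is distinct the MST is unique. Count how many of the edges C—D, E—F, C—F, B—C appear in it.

Sort edges by weight, then run Kruskal:
C—D (1): add — endpoints in different components.
D—F (4): add — endpoints in different components.
B—E (5): add — endpoints in different components.
D—E (11): add — endpoints in different components.
MST edge set: {C—D, D—F, B—E, D—E}.
Of the listed edges, {C—D} are in the MST → 1.

1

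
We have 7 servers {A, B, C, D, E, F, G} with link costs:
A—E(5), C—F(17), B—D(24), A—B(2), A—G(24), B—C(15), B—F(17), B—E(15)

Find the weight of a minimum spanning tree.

Sort edges by weight, then run Kruskal:
A—B (2): add. Components now {A,B} {C} {D} {E} {F} {G}
A—E (5): add. Components now {A,B,E} {C} {D} {F} {G}
B—C (15): add. Components now {A,B,C,E} {D} {F} {G}
B—E (15): skip — B and E already connected.
B—F (17): add. Components now {A,B,C,E,F} {D} {G}
C—F (17): skip — C and F already connected.
A—G (24): add. Components now {A,B,C,E,F,G} {D}
B—D (24): add. Components now {A,B,C,D,E,F,G}
MST edges: A—B, A—E, B—C, B—F, A—G, B—D; total weight 2+5+15+17+24+24 = 87.

87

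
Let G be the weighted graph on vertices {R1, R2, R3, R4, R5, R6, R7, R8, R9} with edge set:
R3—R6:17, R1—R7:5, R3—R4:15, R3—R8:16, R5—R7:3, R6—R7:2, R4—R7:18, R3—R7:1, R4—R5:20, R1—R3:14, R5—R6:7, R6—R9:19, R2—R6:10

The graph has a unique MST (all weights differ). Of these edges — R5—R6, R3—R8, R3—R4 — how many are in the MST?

2

Kruskal: consider edges lightest-first.
R3—R7 (1): add — endpoints in different components.
R6—R7 (2): add — endpoints in different components.
R5—R7 (3): add — endpoints in different components.
R1—R7 (5): add — endpoints in different components.
R5—R6 (7): skip — R6 and R5 already connected.
R2—R6 (10): add — endpoints in different components.
R1—R3 (14): skip — R1 and R3 already connected.
R3—R4 (15): add — endpoints in different components.
R3—R8 (16): add — endpoints in different components.
R3—R6 (17): skip — R6 and R3 already connected.
R4—R7 (18): skip — R4 and R7 already connected.
R6—R9 (19): add — endpoints in different components.
MST edge set: {R3—R7, R6—R7, R5—R7, R1—R7, R2—R6, R3—R4, R3—R8, R6—R9}.
Of the listed edges, {R3—R8, R3—R4} are in the MST → 2.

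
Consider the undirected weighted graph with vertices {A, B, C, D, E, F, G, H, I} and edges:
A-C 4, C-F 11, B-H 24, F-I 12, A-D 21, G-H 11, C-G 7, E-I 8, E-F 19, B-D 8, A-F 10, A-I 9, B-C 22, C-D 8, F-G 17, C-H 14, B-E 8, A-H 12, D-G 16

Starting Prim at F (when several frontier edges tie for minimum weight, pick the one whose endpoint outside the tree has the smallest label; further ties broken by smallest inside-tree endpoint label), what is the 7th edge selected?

Prim's algorithm from F:
Step 1: cheapest edge leaving the tree is A-F (10); add A.
Step 2: cheapest edge leaving the tree is A-C (4); add C.
Step 3: cheapest edge leaving the tree is C-G (7); add G.
Step 4: cheapest edge leaving the tree is C-D (8); add D.
Step 5: cheapest edge leaving the tree is B-D (8); add B.
Step 6: cheapest edge leaving the tree is B-E (8); add E.
Step 7: cheapest edge leaving the tree is E-I (8); add I.
Step 8: cheapest edge leaving the tree is G-H (11); add H.
The 7th edge added is E-I.

E-I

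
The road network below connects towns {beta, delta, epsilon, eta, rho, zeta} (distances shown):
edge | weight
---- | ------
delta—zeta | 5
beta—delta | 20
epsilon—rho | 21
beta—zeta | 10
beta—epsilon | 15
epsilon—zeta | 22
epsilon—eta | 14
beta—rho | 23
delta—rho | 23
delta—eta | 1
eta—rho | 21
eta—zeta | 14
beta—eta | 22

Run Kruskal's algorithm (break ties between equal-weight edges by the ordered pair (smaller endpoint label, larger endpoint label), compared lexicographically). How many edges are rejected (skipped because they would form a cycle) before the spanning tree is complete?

3

Kruskal: consider edges lightest-first.
delta—eta (1): add — endpoints in different components.
delta—zeta (5): add — endpoints in different components.
beta—zeta (10): add — endpoints in different components.
epsilon—eta (14): add — endpoints in different components.
eta—zeta (14): skip — zeta and eta already connected.
beta—epsilon (15): skip — beta and epsilon already connected.
beta—delta (20): skip — delta and beta already connected.
epsilon—rho (21): add — endpoints in different components.
Edges rejected before the tree was complete: 3.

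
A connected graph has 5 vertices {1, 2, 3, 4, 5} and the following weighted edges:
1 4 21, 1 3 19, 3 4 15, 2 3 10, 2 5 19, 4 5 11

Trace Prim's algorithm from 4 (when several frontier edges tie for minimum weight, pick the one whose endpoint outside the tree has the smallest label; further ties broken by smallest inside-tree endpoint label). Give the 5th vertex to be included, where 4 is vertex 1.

Prim, starting at 4.
Step 1: frontier [4 5 11, 3 4 15, 1 4 21] → take 4 5 (11); add 5.
Step 2: frontier [3 4 15, 1 4 21, 2 5 19] → take 3 4 (15); add 3.
Step 3: frontier [2 3 10, 1 3 19, 1 4 21, 2 5 19] → take 2 3 (10); add 2.
Step 4: frontier [1 3 19, 1 4 21] → take 1 3 (19); add 1.
Vertex order: 4, 5, 3, 2, 1. The 5th vertex is 1.

1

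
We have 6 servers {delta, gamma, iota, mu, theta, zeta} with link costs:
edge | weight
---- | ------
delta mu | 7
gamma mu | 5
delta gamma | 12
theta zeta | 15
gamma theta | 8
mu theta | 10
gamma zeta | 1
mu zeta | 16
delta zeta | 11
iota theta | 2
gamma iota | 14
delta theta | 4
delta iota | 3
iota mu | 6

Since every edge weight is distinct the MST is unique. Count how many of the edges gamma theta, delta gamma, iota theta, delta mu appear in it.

Kruskal's algorithm — process edges by increasing weight (ties by edge label):
gamma zeta (1): add. Components now {theta} {mu} {iota} {delta} {gamma,zeta}
iota theta (2): add. Components now {iota,theta} {mu} {delta} {gamma,zeta}
delta iota (3): add. Components now {delta,iota,theta} {mu} {gamma,zeta}
delta theta (4): skip — theta and delta already connected.
gamma mu (5): add. Components now {delta,iota,theta} {gamma,mu,zeta}
iota mu (6): add. Components now {delta,gamma,iota,mu,theta,zeta}
MST edge set: {gamma zeta, iota theta, delta iota, gamma mu, iota mu}.
Of the listed edges, {iota theta} are in the MST → 1.

1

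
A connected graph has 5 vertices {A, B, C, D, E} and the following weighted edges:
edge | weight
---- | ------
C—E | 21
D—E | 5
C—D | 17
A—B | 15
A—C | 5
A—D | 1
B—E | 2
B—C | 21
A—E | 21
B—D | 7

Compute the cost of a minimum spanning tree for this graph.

Sort edges by weight, then run Kruskal:
A—D (1): add. Components now {A,D} {B} {C} {E}
B—E (2): add. Components now {A,D} {B,E} {C}
A—C (5): add. Components now {A,C,D} {B,E}
D—E (5): add. Components now {A,B,C,D,E}
MST edges: A—D, B—E, A—C, D—E; total weight 1+2+5+5 = 13.

13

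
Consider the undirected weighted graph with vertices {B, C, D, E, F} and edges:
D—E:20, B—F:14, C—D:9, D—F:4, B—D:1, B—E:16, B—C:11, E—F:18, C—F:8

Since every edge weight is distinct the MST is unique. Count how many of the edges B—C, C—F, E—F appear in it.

1

Sort edges by weight, then run Kruskal:
B—D (1): add — endpoints in different components.
D—F (4): add — endpoints in different components.
C—F (8): add — endpoints in different components.
C—D (9): skip — C and D already connected.
B—C (11): skip — B and C already connected.
B—F (14): skip — B and F already connected.
B—E (16): add — endpoints in different components.
MST edge set: {B—D, D—F, C—F, B—E}.
Of the listed edges, {C—F} are in the MST → 1.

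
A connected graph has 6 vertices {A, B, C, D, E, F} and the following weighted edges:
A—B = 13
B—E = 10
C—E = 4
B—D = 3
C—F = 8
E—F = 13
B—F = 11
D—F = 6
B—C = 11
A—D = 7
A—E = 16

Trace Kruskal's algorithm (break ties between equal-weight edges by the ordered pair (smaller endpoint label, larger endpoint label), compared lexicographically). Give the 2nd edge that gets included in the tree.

C-E

Kruskal: consider edges lightest-first.
B—D (3): add — endpoints in different components.
C—E (4): add — endpoints in different components.
D—F (6): add — endpoints in different components.
A—D (7): add — endpoints in different components.
C—F (8): add — endpoints in different components.
The 2nd edge added is C—E.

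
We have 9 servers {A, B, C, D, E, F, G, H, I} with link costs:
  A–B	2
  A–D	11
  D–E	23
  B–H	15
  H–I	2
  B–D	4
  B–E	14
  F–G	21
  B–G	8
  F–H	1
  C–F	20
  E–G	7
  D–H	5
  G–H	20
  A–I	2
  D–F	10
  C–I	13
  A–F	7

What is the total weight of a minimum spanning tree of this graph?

39

Grow the tree from C using Prim:
Step 1: cheapest edge leaving the tree is C–I (13); add I.
Step 2: cheapest edge leaving the tree is A–I (2); add A.
Step 3: cheapest edge leaving the tree is A–B (2); add B.
Step 4: cheapest edge leaving the tree is H–I (2); add H.
Step 5: cheapest edge leaving the tree is F–H (1); add F.
Step 6: cheapest edge leaving the tree is B–D (4); add D.
Step 7: cheapest edge leaving the tree is B–G (8); add G.
Step 8: cheapest edge leaving the tree is E–G (7); add E.
MST edges: C–I, A–I, A–B, H–I, F–H, B–D, B–G, E–G; total weight 13+2+2+2+1+4+8+7 = 39.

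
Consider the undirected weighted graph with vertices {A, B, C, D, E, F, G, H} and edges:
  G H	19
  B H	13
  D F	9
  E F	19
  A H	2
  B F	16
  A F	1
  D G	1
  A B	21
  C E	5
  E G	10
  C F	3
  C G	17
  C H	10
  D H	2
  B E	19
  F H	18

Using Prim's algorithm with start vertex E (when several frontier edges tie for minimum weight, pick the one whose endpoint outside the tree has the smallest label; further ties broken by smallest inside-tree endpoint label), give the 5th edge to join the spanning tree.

Grow the tree from E using Prim:
Step 1: cheapest edge leaving the tree is C E (5); add C.
Step 2: cheapest edge leaving the tree is C F (3); add F.
Step 3: cheapest edge leaving the tree is A F (1); add A.
Step 4: cheapest edge leaving the tree is A H (2); add H.
Step 5: cheapest edge leaving the tree is D H (2); add D.
Step 6: cheapest edge leaving the tree is D G (1); add G.
Step 7: cheapest edge leaving the tree is B H (13); add B.
The 5th edge added is D H.

D-H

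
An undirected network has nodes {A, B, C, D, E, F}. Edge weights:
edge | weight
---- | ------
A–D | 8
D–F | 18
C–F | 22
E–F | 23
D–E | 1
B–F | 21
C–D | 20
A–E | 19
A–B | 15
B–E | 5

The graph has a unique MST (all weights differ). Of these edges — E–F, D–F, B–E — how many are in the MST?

Kruskal's algorithm — process edges by increasing weight (ties by edge label):
D–E (1): add. Components now {A} {B} {C} {D,E} {F}
B–E (5): add. Components now {A} {B,D,E} {C} {F}
A–D (8): add. Components now {A,B,D,E} {C} {F}
A–B (15): skip — A and B already connected.
D–F (18): add. Components now {A,B,D,E,F} {C}
A–E (19): skip — A and E already connected.
C–D (20): add. Components now {A,B,C,D,E,F}
MST edge set: {D–E, B–E, A–D, D–F, C–D}.
Of the listed edges, {D–F, B–E} are in the MST → 2.

2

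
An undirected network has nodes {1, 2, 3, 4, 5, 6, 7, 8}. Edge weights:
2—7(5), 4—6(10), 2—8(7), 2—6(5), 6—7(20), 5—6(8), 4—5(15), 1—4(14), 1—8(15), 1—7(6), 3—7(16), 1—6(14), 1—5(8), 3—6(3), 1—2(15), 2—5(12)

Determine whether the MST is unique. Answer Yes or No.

Sort edges by weight, then run Kruskal:
3—6 (3): add — endpoints in different components.
2—6 (5): add — endpoints in different components.
2—7 (5): add — endpoints in different components.
1—7 (6): add — endpoints in different components.
2—8 (7): add — endpoints in different components.
1—5 (8): add — endpoints in different components.
5—6 (8): skip — 5 and 6 already connected.
4—6 (10): add — endpoints in different components.
Non-tree edge 5—6 has weight 8, equal to the heaviest edge on its tree cycle — swapping gives another MST of the same weight. Not unique.

No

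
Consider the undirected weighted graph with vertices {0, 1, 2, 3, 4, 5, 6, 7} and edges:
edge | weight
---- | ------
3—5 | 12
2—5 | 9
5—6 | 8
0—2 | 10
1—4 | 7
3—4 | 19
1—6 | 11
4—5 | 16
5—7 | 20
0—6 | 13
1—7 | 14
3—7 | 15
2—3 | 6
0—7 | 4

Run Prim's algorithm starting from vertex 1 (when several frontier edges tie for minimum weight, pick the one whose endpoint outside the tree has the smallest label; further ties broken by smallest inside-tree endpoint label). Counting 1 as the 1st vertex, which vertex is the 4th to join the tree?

Prim, starting at 1.
Step 1: frontier [1—4 7, 1—6 11, 1—7 14] → take 1—4 (7); add 4.
Step 2: frontier [1—6 11, 1—7 14, 4—5 16, 3—4 19] → take 1—6 (11); add 6.
Step 3: frontier [1—7 14, 4—5 16, 3—4 19, 5—6 8, 0—6 13] → take 5—6 (8); add 5.
Step 4: frontier [1—7 14, 3—4 19, 2—5 9, 3—5 12, 5—7 20, 0—6 13] → take 2—5 (9); add 2.
Step 5: frontier [1—7 14, 2—3 6, 0—2 10, 3—4 19, 3—5 12, 5—7 20, 0—6 13] → take 2—3 (6); add 3.
Step 6: frontier [1—7 14, 0—2 10, 3—7 15, 5—7 20, 0—6 13] → take 0—2 (10); add 0.
Step 7: frontier [0—7 4, 1—7 14, 3—7 15, 5—7 20] → take 0—7 (4); add 7.
Vertex order: 1, 4, 6, 5, 2, 3, 0, 7. The 4th vertex is 5.

5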